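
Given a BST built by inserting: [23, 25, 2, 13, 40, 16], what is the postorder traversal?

Tree insertion order: [23, 25, 2, 13, 40, 16]
Tree (level-order array): [23, 2, 25, None, 13, None, 40, None, 16]
Postorder traversal: [16, 13, 2, 40, 25, 23]


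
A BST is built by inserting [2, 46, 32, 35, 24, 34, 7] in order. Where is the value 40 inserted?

Starting tree (level order): [2, None, 46, 32, None, 24, 35, 7, None, 34]
Insertion path: 2 -> 46 -> 32 -> 35
Result: insert 40 as right child of 35
Final tree (level order): [2, None, 46, 32, None, 24, 35, 7, None, 34, 40]


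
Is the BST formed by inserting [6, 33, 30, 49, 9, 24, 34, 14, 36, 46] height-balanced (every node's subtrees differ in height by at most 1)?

Tree (level-order array): [6, None, 33, 30, 49, 9, None, 34, None, None, 24, None, 36, 14, None, None, 46]
Definition: a tree is height-balanced if, at every node, |h(left) - h(right)| <= 1 (empty subtree has height -1).
Bottom-up per-node check:
  node 14: h_left=-1, h_right=-1, diff=0 [OK], height=0
  node 24: h_left=0, h_right=-1, diff=1 [OK], height=1
  node 9: h_left=-1, h_right=1, diff=2 [FAIL (|-1-1|=2 > 1)], height=2
  node 30: h_left=2, h_right=-1, diff=3 [FAIL (|2--1|=3 > 1)], height=3
  node 46: h_left=-1, h_right=-1, diff=0 [OK], height=0
  node 36: h_left=-1, h_right=0, diff=1 [OK], height=1
  node 34: h_left=-1, h_right=1, diff=2 [FAIL (|-1-1|=2 > 1)], height=2
  node 49: h_left=2, h_right=-1, diff=3 [FAIL (|2--1|=3 > 1)], height=3
  node 33: h_left=3, h_right=3, diff=0 [OK], height=4
  node 6: h_left=-1, h_right=4, diff=5 [FAIL (|-1-4|=5 > 1)], height=5
Node 9 violates the condition: |-1 - 1| = 2 > 1.
Result: Not balanced


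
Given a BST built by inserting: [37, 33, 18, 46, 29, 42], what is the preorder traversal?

Tree insertion order: [37, 33, 18, 46, 29, 42]
Tree (level-order array): [37, 33, 46, 18, None, 42, None, None, 29]
Preorder traversal: [37, 33, 18, 29, 46, 42]


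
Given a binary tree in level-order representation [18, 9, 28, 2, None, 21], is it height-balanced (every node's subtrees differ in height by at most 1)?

Tree (level-order array): [18, 9, 28, 2, None, 21]
Definition: a tree is height-balanced if, at every node, |h(left) - h(right)| <= 1 (empty subtree has height -1).
Bottom-up per-node check:
  node 2: h_left=-1, h_right=-1, diff=0 [OK], height=0
  node 9: h_left=0, h_right=-1, diff=1 [OK], height=1
  node 21: h_left=-1, h_right=-1, diff=0 [OK], height=0
  node 28: h_left=0, h_right=-1, diff=1 [OK], height=1
  node 18: h_left=1, h_right=1, diff=0 [OK], height=2
All nodes satisfy the balance condition.
Result: Balanced


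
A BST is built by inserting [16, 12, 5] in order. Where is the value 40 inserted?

Starting tree (level order): [16, 12, None, 5]
Insertion path: 16
Result: insert 40 as right child of 16
Final tree (level order): [16, 12, 40, 5]


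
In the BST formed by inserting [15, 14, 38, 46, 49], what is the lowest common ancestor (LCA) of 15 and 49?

Tree insertion order: [15, 14, 38, 46, 49]
Tree (level-order array): [15, 14, 38, None, None, None, 46, None, 49]
In a BST, the LCA of p=15, q=49 is the first node v on the
root-to-leaf path with p <= v <= q (go left if both < v, right if both > v).
Walk from root:
  at 15: 15 <= 15 <= 49, this is the LCA
LCA = 15


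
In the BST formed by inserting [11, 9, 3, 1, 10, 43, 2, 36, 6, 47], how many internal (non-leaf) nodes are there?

Tree built from: [11, 9, 3, 1, 10, 43, 2, 36, 6, 47]
Tree (level-order array): [11, 9, 43, 3, 10, 36, 47, 1, 6, None, None, None, None, None, None, None, 2]
Rule: An internal node has at least one child.
Per-node child counts:
  node 11: 2 child(ren)
  node 9: 2 child(ren)
  node 3: 2 child(ren)
  node 1: 1 child(ren)
  node 2: 0 child(ren)
  node 6: 0 child(ren)
  node 10: 0 child(ren)
  node 43: 2 child(ren)
  node 36: 0 child(ren)
  node 47: 0 child(ren)
Matching nodes: [11, 9, 3, 1, 43]
Count of internal (non-leaf) nodes: 5


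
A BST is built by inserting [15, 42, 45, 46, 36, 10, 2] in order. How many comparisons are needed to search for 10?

Search path for 10: 15 -> 10
Found: True
Comparisons: 2


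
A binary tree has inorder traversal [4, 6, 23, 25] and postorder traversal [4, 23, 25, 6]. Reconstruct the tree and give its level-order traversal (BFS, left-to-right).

Inorder:   [4, 6, 23, 25]
Postorder: [4, 23, 25, 6]
Algorithm: postorder visits root last, so walk postorder right-to-left;
each value is the root of the current inorder slice — split it at that
value, recurse on the right subtree first, then the left.
Recursive splits:
  root=6; inorder splits into left=[4], right=[23, 25]
  root=25; inorder splits into left=[23], right=[]
  root=23; inorder splits into left=[], right=[]
  root=4; inorder splits into left=[], right=[]
Reconstructed level-order: [6, 4, 25, 23]


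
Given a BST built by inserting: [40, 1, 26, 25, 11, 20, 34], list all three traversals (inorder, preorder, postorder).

Tree insertion order: [40, 1, 26, 25, 11, 20, 34]
Tree (level-order array): [40, 1, None, None, 26, 25, 34, 11, None, None, None, None, 20]
Inorder (L, root, R): [1, 11, 20, 25, 26, 34, 40]
Preorder (root, L, R): [40, 1, 26, 25, 11, 20, 34]
Postorder (L, R, root): [20, 11, 25, 34, 26, 1, 40]


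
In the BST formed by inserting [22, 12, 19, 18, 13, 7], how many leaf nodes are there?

Tree built from: [22, 12, 19, 18, 13, 7]
Tree (level-order array): [22, 12, None, 7, 19, None, None, 18, None, 13]
Rule: A leaf has 0 children.
Per-node child counts:
  node 22: 1 child(ren)
  node 12: 2 child(ren)
  node 7: 0 child(ren)
  node 19: 1 child(ren)
  node 18: 1 child(ren)
  node 13: 0 child(ren)
Matching nodes: [7, 13]
Count of leaf nodes: 2


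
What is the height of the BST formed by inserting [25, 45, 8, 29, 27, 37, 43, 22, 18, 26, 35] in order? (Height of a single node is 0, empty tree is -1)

Insertion order: [25, 45, 8, 29, 27, 37, 43, 22, 18, 26, 35]
Tree (level-order array): [25, 8, 45, None, 22, 29, None, 18, None, 27, 37, None, None, 26, None, 35, 43]
Compute height bottom-up (empty subtree = -1):
  height(18) = 1 + max(-1, -1) = 0
  height(22) = 1 + max(0, -1) = 1
  height(8) = 1 + max(-1, 1) = 2
  height(26) = 1 + max(-1, -1) = 0
  height(27) = 1 + max(0, -1) = 1
  height(35) = 1 + max(-1, -1) = 0
  height(43) = 1 + max(-1, -1) = 0
  height(37) = 1 + max(0, 0) = 1
  height(29) = 1 + max(1, 1) = 2
  height(45) = 1 + max(2, -1) = 3
  height(25) = 1 + max(2, 3) = 4
Height = 4


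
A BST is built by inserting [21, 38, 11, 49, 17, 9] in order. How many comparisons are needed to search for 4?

Search path for 4: 21 -> 11 -> 9
Found: False
Comparisons: 3


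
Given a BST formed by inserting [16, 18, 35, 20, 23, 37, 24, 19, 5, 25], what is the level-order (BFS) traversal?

Tree insertion order: [16, 18, 35, 20, 23, 37, 24, 19, 5, 25]
Tree (level-order array): [16, 5, 18, None, None, None, 35, 20, 37, 19, 23, None, None, None, None, None, 24, None, 25]
BFS from the root, enqueuing left then right child of each popped node:
  queue [16] -> pop 16, enqueue [5, 18], visited so far: [16]
  queue [5, 18] -> pop 5, enqueue [none], visited so far: [16, 5]
  queue [18] -> pop 18, enqueue [35], visited so far: [16, 5, 18]
  queue [35] -> pop 35, enqueue [20, 37], visited so far: [16, 5, 18, 35]
  queue [20, 37] -> pop 20, enqueue [19, 23], visited so far: [16, 5, 18, 35, 20]
  queue [37, 19, 23] -> pop 37, enqueue [none], visited so far: [16, 5, 18, 35, 20, 37]
  queue [19, 23] -> pop 19, enqueue [none], visited so far: [16, 5, 18, 35, 20, 37, 19]
  queue [23] -> pop 23, enqueue [24], visited so far: [16, 5, 18, 35, 20, 37, 19, 23]
  queue [24] -> pop 24, enqueue [25], visited so far: [16, 5, 18, 35, 20, 37, 19, 23, 24]
  queue [25] -> pop 25, enqueue [none], visited so far: [16, 5, 18, 35, 20, 37, 19, 23, 24, 25]
Result: [16, 5, 18, 35, 20, 37, 19, 23, 24, 25]


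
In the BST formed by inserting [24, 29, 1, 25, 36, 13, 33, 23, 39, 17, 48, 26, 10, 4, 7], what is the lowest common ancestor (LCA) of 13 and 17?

Tree insertion order: [24, 29, 1, 25, 36, 13, 33, 23, 39, 17, 48, 26, 10, 4, 7]
Tree (level-order array): [24, 1, 29, None, 13, 25, 36, 10, 23, None, 26, 33, 39, 4, None, 17, None, None, None, None, None, None, 48, None, 7]
In a BST, the LCA of p=13, q=17 is the first node v on the
root-to-leaf path with p <= v <= q (go left if both < v, right if both > v).
Walk from root:
  at 24: both 13 and 17 < 24, go left
  at 1: both 13 and 17 > 1, go right
  at 13: 13 <= 13 <= 17, this is the LCA
LCA = 13


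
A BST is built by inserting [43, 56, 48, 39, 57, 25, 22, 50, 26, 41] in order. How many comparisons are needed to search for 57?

Search path for 57: 43 -> 56 -> 57
Found: True
Comparisons: 3


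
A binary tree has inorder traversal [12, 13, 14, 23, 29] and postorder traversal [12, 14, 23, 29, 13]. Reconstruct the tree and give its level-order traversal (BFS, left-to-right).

Inorder:   [12, 13, 14, 23, 29]
Postorder: [12, 14, 23, 29, 13]
Algorithm: postorder visits root last, so walk postorder right-to-left;
each value is the root of the current inorder slice — split it at that
value, recurse on the right subtree first, then the left.
Recursive splits:
  root=13; inorder splits into left=[12], right=[14, 23, 29]
  root=29; inorder splits into left=[14, 23], right=[]
  root=23; inorder splits into left=[14], right=[]
  root=14; inorder splits into left=[], right=[]
  root=12; inorder splits into left=[], right=[]
Reconstructed level-order: [13, 12, 29, 23, 14]


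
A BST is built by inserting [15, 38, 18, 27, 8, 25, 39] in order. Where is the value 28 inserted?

Starting tree (level order): [15, 8, 38, None, None, 18, 39, None, 27, None, None, 25]
Insertion path: 15 -> 38 -> 18 -> 27
Result: insert 28 as right child of 27
Final tree (level order): [15, 8, 38, None, None, 18, 39, None, 27, None, None, 25, 28]


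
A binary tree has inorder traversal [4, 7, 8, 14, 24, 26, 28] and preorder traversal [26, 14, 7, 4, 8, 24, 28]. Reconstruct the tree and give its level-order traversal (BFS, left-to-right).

Inorder:  [4, 7, 8, 14, 24, 26, 28]
Preorder: [26, 14, 7, 4, 8, 24, 28]
Algorithm: preorder visits root first, so consume preorder in order;
for each root, split the current inorder slice at that value into
left-subtree inorder and right-subtree inorder, then recurse.
Recursive splits:
  root=26; inorder splits into left=[4, 7, 8, 14, 24], right=[28]
  root=14; inorder splits into left=[4, 7, 8], right=[24]
  root=7; inorder splits into left=[4], right=[8]
  root=4; inorder splits into left=[], right=[]
  root=8; inorder splits into left=[], right=[]
  root=24; inorder splits into left=[], right=[]
  root=28; inorder splits into left=[], right=[]
Reconstructed level-order: [26, 14, 28, 7, 24, 4, 8]


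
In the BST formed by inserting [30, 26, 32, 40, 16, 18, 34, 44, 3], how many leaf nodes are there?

Tree built from: [30, 26, 32, 40, 16, 18, 34, 44, 3]
Tree (level-order array): [30, 26, 32, 16, None, None, 40, 3, 18, 34, 44]
Rule: A leaf has 0 children.
Per-node child counts:
  node 30: 2 child(ren)
  node 26: 1 child(ren)
  node 16: 2 child(ren)
  node 3: 0 child(ren)
  node 18: 0 child(ren)
  node 32: 1 child(ren)
  node 40: 2 child(ren)
  node 34: 0 child(ren)
  node 44: 0 child(ren)
Matching nodes: [3, 18, 34, 44]
Count of leaf nodes: 4


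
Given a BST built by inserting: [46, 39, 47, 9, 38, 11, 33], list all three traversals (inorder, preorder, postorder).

Tree insertion order: [46, 39, 47, 9, 38, 11, 33]
Tree (level-order array): [46, 39, 47, 9, None, None, None, None, 38, 11, None, None, 33]
Inorder (L, root, R): [9, 11, 33, 38, 39, 46, 47]
Preorder (root, L, R): [46, 39, 9, 38, 11, 33, 47]
Postorder (L, R, root): [33, 11, 38, 9, 39, 47, 46]


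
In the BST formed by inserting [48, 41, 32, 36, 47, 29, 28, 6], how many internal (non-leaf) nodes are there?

Tree built from: [48, 41, 32, 36, 47, 29, 28, 6]
Tree (level-order array): [48, 41, None, 32, 47, 29, 36, None, None, 28, None, None, None, 6]
Rule: An internal node has at least one child.
Per-node child counts:
  node 48: 1 child(ren)
  node 41: 2 child(ren)
  node 32: 2 child(ren)
  node 29: 1 child(ren)
  node 28: 1 child(ren)
  node 6: 0 child(ren)
  node 36: 0 child(ren)
  node 47: 0 child(ren)
Matching nodes: [48, 41, 32, 29, 28]
Count of internal (non-leaf) nodes: 5


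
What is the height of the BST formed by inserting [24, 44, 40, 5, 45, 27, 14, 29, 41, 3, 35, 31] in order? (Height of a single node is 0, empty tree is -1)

Insertion order: [24, 44, 40, 5, 45, 27, 14, 29, 41, 3, 35, 31]
Tree (level-order array): [24, 5, 44, 3, 14, 40, 45, None, None, None, None, 27, 41, None, None, None, 29, None, None, None, 35, 31]
Compute height bottom-up (empty subtree = -1):
  height(3) = 1 + max(-1, -1) = 0
  height(14) = 1 + max(-1, -1) = 0
  height(5) = 1 + max(0, 0) = 1
  height(31) = 1 + max(-1, -1) = 0
  height(35) = 1 + max(0, -1) = 1
  height(29) = 1 + max(-1, 1) = 2
  height(27) = 1 + max(-1, 2) = 3
  height(41) = 1 + max(-1, -1) = 0
  height(40) = 1 + max(3, 0) = 4
  height(45) = 1 + max(-1, -1) = 0
  height(44) = 1 + max(4, 0) = 5
  height(24) = 1 + max(1, 5) = 6
Height = 6


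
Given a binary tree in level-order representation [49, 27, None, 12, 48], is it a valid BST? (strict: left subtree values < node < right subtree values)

Level-order array: [49, 27, None, 12, 48]
Validate using subtree bounds (lo, hi): at each node, require lo < value < hi,
then recurse left with hi=value and right with lo=value.
Preorder trace (stopping at first violation):
  at node 49 with bounds (-inf, +inf): OK
  at node 27 with bounds (-inf, 49): OK
  at node 12 with bounds (-inf, 27): OK
  at node 48 with bounds (27, 49): OK
No violation found at any node.
Result: Valid BST


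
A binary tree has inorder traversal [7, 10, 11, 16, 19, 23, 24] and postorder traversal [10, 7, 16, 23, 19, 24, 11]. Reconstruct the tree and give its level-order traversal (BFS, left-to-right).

Inorder:   [7, 10, 11, 16, 19, 23, 24]
Postorder: [10, 7, 16, 23, 19, 24, 11]
Algorithm: postorder visits root last, so walk postorder right-to-left;
each value is the root of the current inorder slice — split it at that
value, recurse on the right subtree first, then the left.
Recursive splits:
  root=11; inorder splits into left=[7, 10], right=[16, 19, 23, 24]
  root=24; inorder splits into left=[16, 19, 23], right=[]
  root=19; inorder splits into left=[16], right=[23]
  root=23; inorder splits into left=[], right=[]
  root=16; inorder splits into left=[], right=[]
  root=7; inorder splits into left=[], right=[10]
  root=10; inorder splits into left=[], right=[]
Reconstructed level-order: [11, 7, 24, 10, 19, 16, 23]


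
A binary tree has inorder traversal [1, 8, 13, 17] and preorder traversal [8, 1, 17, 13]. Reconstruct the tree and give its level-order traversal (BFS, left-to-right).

Inorder:  [1, 8, 13, 17]
Preorder: [8, 1, 17, 13]
Algorithm: preorder visits root first, so consume preorder in order;
for each root, split the current inorder slice at that value into
left-subtree inorder and right-subtree inorder, then recurse.
Recursive splits:
  root=8; inorder splits into left=[1], right=[13, 17]
  root=1; inorder splits into left=[], right=[]
  root=17; inorder splits into left=[13], right=[]
  root=13; inorder splits into left=[], right=[]
Reconstructed level-order: [8, 1, 17, 13]


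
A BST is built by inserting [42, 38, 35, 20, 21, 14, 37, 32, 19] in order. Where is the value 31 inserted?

Starting tree (level order): [42, 38, None, 35, None, 20, 37, 14, 21, None, None, None, 19, None, 32]
Insertion path: 42 -> 38 -> 35 -> 20 -> 21 -> 32
Result: insert 31 as left child of 32
Final tree (level order): [42, 38, None, 35, None, 20, 37, 14, 21, None, None, None, 19, None, 32, None, None, 31]


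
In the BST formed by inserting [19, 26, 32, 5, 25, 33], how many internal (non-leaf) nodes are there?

Tree built from: [19, 26, 32, 5, 25, 33]
Tree (level-order array): [19, 5, 26, None, None, 25, 32, None, None, None, 33]
Rule: An internal node has at least one child.
Per-node child counts:
  node 19: 2 child(ren)
  node 5: 0 child(ren)
  node 26: 2 child(ren)
  node 25: 0 child(ren)
  node 32: 1 child(ren)
  node 33: 0 child(ren)
Matching nodes: [19, 26, 32]
Count of internal (non-leaf) nodes: 3


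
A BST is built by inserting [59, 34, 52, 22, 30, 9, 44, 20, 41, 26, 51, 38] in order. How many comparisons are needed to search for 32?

Search path for 32: 59 -> 34 -> 22 -> 30
Found: False
Comparisons: 4


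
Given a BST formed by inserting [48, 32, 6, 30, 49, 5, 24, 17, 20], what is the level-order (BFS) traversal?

Tree insertion order: [48, 32, 6, 30, 49, 5, 24, 17, 20]
Tree (level-order array): [48, 32, 49, 6, None, None, None, 5, 30, None, None, 24, None, 17, None, None, 20]
BFS from the root, enqueuing left then right child of each popped node:
  queue [48] -> pop 48, enqueue [32, 49], visited so far: [48]
  queue [32, 49] -> pop 32, enqueue [6], visited so far: [48, 32]
  queue [49, 6] -> pop 49, enqueue [none], visited so far: [48, 32, 49]
  queue [6] -> pop 6, enqueue [5, 30], visited so far: [48, 32, 49, 6]
  queue [5, 30] -> pop 5, enqueue [none], visited so far: [48, 32, 49, 6, 5]
  queue [30] -> pop 30, enqueue [24], visited so far: [48, 32, 49, 6, 5, 30]
  queue [24] -> pop 24, enqueue [17], visited so far: [48, 32, 49, 6, 5, 30, 24]
  queue [17] -> pop 17, enqueue [20], visited so far: [48, 32, 49, 6, 5, 30, 24, 17]
  queue [20] -> pop 20, enqueue [none], visited so far: [48, 32, 49, 6, 5, 30, 24, 17, 20]
Result: [48, 32, 49, 6, 5, 30, 24, 17, 20]


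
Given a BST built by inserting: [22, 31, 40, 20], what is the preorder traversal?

Tree insertion order: [22, 31, 40, 20]
Tree (level-order array): [22, 20, 31, None, None, None, 40]
Preorder traversal: [22, 20, 31, 40]


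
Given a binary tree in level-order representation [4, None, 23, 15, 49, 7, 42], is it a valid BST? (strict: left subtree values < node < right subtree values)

Level-order array: [4, None, 23, 15, 49, 7, 42]
Validate using subtree bounds (lo, hi): at each node, require lo < value < hi,
then recurse left with hi=value and right with lo=value.
Preorder trace (stopping at first violation):
  at node 4 with bounds (-inf, +inf): OK
  at node 23 with bounds (4, +inf): OK
  at node 15 with bounds (4, 23): OK
  at node 7 with bounds (4, 15): OK
  at node 42 with bounds (15, 23): VIOLATION
Node 42 violates its bound: not (15 < 42 < 23).
Result: Not a valid BST


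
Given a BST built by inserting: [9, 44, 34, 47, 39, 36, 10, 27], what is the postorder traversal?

Tree insertion order: [9, 44, 34, 47, 39, 36, 10, 27]
Tree (level-order array): [9, None, 44, 34, 47, 10, 39, None, None, None, 27, 36]
Postorder traversal: [27, 10, 36, 39, 34, 47, 44, 9]


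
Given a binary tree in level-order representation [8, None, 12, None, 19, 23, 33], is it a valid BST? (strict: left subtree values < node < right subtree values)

Level-order array: [8, None, 12, None, 19, 23, 33]
Validate using subtree bounds (lo, hi): at each node, require lo < value < hi,
then recurse left with hi=value and right with lo=value.
Preorder trace (stopping at first violation):
  at node 8 with bounds (-inf, +inf): OK
  at node 12 with bounds (8, +inf): OK
  at node 19 with bounds (12, +inf): OK
  at node 23 with bounds (12, 19): VIOLATION
Node 23 violates its bound: not (12 < 23 < 19).
Result: Not a valid BST


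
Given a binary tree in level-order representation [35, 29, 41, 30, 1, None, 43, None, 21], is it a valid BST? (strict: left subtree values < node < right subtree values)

Level-order array: [35, 29, 41, 30, 1, None, 43, None, 21]
Validate using subtree bounds (lo, hi): at each node, require lo < value < hi,
then recurse left with hi=value and right with lo=value.
Preorder trace (stopping at first violation):
  at node 35 with bounds (-inf, +inf): OK
  at node 29 with bounds (-inf, 35): OK
  at node 30 with bounds (-inf, 29): VIOLATION
Node 30 violates its bound: not (-inf < 30 < 29).
Result: Not a valid BST


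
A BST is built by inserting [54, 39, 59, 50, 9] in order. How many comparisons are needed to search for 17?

Search path for 17: 54 -> 39 -> 9
Found: False
Comparisons: 3


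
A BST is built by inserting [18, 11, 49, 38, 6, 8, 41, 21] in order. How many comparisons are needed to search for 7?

Search path for 7: 18 -> 11 -> 6 -> 8
Found: False
Comparisons: 4


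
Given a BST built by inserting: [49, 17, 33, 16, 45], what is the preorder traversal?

Tree insertion order: [49, 17, 33, 16, 45]
Tree (level-order array): [49, 17, None, 16, 33, None, None, None, 45]
Preorder traversal: [49, 17, 16, 33, 45]


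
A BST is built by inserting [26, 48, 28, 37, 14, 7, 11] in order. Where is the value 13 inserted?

Starting tree (level order): [26, 14, 48, 7, None, 28, None, None, 11, None, 37]
Insertion path: 26 -> 14 -> 7 -> 11
Result: insert 13 as right child of 11
Final tree (level order): [26, 14, 48, 7, None, 28, None, None, 11, None, 37, None, 13]


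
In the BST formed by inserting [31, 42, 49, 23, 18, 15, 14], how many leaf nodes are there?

Tree built from: [31, 42, 49, 23, 18, 15, 14]
Tree (level-order array): [31, 23, 42, 18, None, None, 49, 15, None, None, None, 14]
Rule: A leaf has 0 children.
Per-node child counts:
  node 31: 2 child(ren)
  node 23: 1 child(ren)
  node 18: 1 child(ren)
  node 15: 1 child(ren)
  node 14: 0 child(ren)
  node 42: 1 child(ren)
  node 49: 0 child(ren)
Matching nodes: [14, 49]
Count of leaf nodes: 2


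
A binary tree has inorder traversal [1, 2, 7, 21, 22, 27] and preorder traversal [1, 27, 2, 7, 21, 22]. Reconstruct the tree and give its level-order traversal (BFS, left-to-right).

Inorder:  [1, 2, 7, 21, 22, 27]
Preorder: [1, 27, 2, 7, 21, 22]
Algorithm: preorder visits root first, so consume preorder in order;
for each root, split the current inorder slice at that value into
left-subtree inorder and right-subtree inorder, then recurse.
Recursive splits:
  root=1; inorder splits into left=[], right=[2, 7, 21, 22, 27]
  root=27; inorder splits into left=[2, 7, 21, 22], right=[]
  root=2; inorder splits into left=[], right=[7, 21, 22]
  root=7; inorder splits into left=[], right=[21, 22]
  root=21; inorder splits into left=[], right=[22]
  root=22; inorder splits into left=[], right=[]
Reconstructed level-order: [1, 27, 2, 7, 21, 22]


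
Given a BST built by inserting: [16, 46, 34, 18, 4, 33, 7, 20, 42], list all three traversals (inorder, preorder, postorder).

Tree insertion order: [16, 46, 34, 18, 4, 33, 7, 20, 42]
Tree (level-order array): [16, 4, 46, None, 7, 34, None, None, None, 18, 42, None, 33, None, None, 20]
Inorder (L, root, R): [4, 7, 16, 18, 20, 33, 34, 42, 46]
Preorder (root, L, R): [16, 4, 7, 46, 34, 18, 33, 20, 42]
Postorder (L, R, root): [7, 4, 20, 33, 18, 42, 34, 46, 16]


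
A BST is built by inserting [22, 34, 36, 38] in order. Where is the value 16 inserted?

Starting tree (level order): [22, None, 34, None, 36, None, 38]
Insertion path: 22
Result: insert 16 as left child of 22
Final tree (level order): [22, 16, 34, None, None, None, 36, None, 38]


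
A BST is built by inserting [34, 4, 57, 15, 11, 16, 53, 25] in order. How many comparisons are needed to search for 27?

Search path for 27: 34 -> 4 -> 15 -> 16 -> 25
Found: False
Comparisons: 5


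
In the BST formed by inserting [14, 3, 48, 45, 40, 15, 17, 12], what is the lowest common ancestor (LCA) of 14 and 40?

Tree insertion order: [14, 3, 48, 45, 40, 15, 17, 12]
Tree (level-order array): [14, 3, 48, None, 12, 45, None, None, None, 40, None, 15, None, None, 17]
In a BST, the LCA of p=14, q=40 is the first node v on the
root-to-leaf path with p <= v <= q (go left if both < v, right if both > v).
Walk from root:
  at 14: 14 <= 14 <= 40, this is the LCA
LCA = 14


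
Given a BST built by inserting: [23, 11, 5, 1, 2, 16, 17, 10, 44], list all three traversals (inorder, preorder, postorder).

Tree insertion order: [23, 11, 5, 1, 2, 16, 17, 10, 44]
Tree (level-order array): [23, 11, 44, 5, 16, None, None, 1, 10, None, 17, None, 2]
Inorder (L, root, R): [1, 2, 5, 10, 11, 16, 17, 23, 44]
Preorder (root, L, R): [23, 11, 5, 1, 2, 10, 16, 17, 44]
Postorder (L, R, root): [2, 1, 10, 5, 17, 16, 11, 44, 23]


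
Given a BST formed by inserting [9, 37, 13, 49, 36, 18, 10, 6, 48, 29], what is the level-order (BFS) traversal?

Tree insertion order: [9, 37, 13, 49, 36, 18, 10, 6, 48, 29]
Tree (level-order array): [9, 6, 37, None, None, 13, 49, 10, 36, 48, None, None, None, 18, None, None, None, None, 29]
BFS from the root, enqueuing left then right child of each popped node:
  queue [9] -> pop 9, enqueue [6, 37], visited so far: [9]
  queue [6, 37] -> pop 6, enqueue [none], visited so far: [9, 6]
  queue [37] -> pop 37, enqueue [13, 49], visited so far: [9, 6, 37]
  queue [13, 49] -> pop 13, enqueue [10, 36], visited so far: [9, 6, 37, 13]
  queue [49, 10, 36] -> pop 49, enqueue [48], visited so far: [9, 6, 37, 13, 49]
  queue [10, 36, 48] -> pop 10, enqueue [none], visited so far: [9, 6, 37, 13, 49, 10]
  queue [36, 48] -> pop 36, enqueue [18], visited so far: [9, 6, 37, 13, 49, 10, 36]
  queue [48, 18] -> pop 48, enqueue [none], visited so far: [9, 6, 37, 13, 49, 10, 36, 48]
  queue [18] -> pop 18, enqueue [29], visited so far: [9, 6, 37, 13, 49, 10, 36, 48, 18]
  queue [29] -> pop 29, enqueue [none], visited so far: [9, 6, 37, 13, 49, 10, 36, 48, 18, 29]
Result: [9, 6, 37, 13, 49, 10, 36, 48, 18, 29]


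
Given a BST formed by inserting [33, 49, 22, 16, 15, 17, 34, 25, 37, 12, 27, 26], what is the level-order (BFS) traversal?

Tree insertion order: [33, 49, 22, 16, 15, 17, 34, 25, 37, 12, 27, 26]
Tree (level-order array): [33, 22, 49, 16, 25, 34, None, 15, 17, None, 27, None, 37, 12, None, None, None, 26]
BFS from the root, enqueuing left then right child of each popped node:
  queue [33] -> pop 33, enqueue [22, 49], visited so far: [33]
  queue [22, 49] -> pop 22, enqueue [16, 25], visited so far: [33, 22]
  queue [49, 16, 25] -> pop 49, enqueue [34], visited so far: [33, 22, 49]
  queue [16, 25, 34] -> pop 16, enqueue [15, 17], visited so far: [33, 22, 49, 16]
  queue [25, 34, 15, 17] -> pop 25, enqueue [27], visited so far: [33, 22, 49, 16, 25]
  queue [34, 15, 17, 27] -> pop 34, enqueue [37], visited so far: [33, 22, 49, 16, 25, 34]
  queue [15, 17, 27, 37] -> pop 15, enqueue [12], visited so far: [33, 22, 49, 16, 25, 34, 15]
  queue [17, 27, 37, 12] -> pop 17, enqueue [none], visited so far: [33, 22, 49, 16, 25, 34, 15, 17]
  queue [27, 37, 12] -> pop 27, enqueue [26], visited so far: [33, 22, 49, 16, 25, 34, 15, 17, 27]
  queue [37, 12, 26] -> pop 37, enqueue [none], visited so far: [33, 22, 49, 16, 25, 34, 15, 17, 27, 37]
  queue [12, 26] -> pop 12, enqueue [none], visited so far: [33, 22, 49, 16, 25, 34, 15, 17, 27, 37, 12]
  queue [26] -> pop 26, enqueue [none], visited so far: [33, 22, 49, 16, 25, 34, 15, 17, 27, 37, 12, 26]
Result: [33, 22, 49, 16, 25, 34, 15, 17, 27, 37, 12, 26]


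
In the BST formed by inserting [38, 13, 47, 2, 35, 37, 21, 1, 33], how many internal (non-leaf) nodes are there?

Tree built from: [38, 13, 47, 2, 35, 37, 21, 1, 33]
Tree (level-order array): [38, 13, 47, 2, 35, None, None, 1, None, 21, 37, None, None, None, 33]
Rule: An internal node has at least one child.
Per-node child counts:
  node 38: 2 child(ren)
  node 13: 2 child(ren)
  node 2: 1 child(ren)
  node 1: 0 child(ren)
  node 35: 2 child(ren)
  node 21: 1 child(ren)
  node 33: 0 child(ren)
  node 37: 0 child(ren)
  node 47: 0 child(ren)
Matching nodes: [38, 13, 2, 35, 21]
Count of internal (non-leaf) nodes: 5


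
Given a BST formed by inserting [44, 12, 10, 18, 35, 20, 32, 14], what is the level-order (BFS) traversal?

Tree insertion order: [44, 12, 10, 18, 35, 20, 32, 14]
Tree (level-order array): [44, 12, None, 10, 18, None, None, 14, 35, None, None, 20, None, None, 32]
BFS from the root, enqueuing left then right child of each popped node:
  queue [44] -> pop 44, enqueue [12], visited so far: [44]
  queue [12] -> pop 12, enqueue [10, 18], visited so far: [44, 12]
  queue [10, 18] -> pop 10, enqueue [none], visited so far: [44, 12, 10]
  queue [18] -> pop 18, enqueue [14, 35], visited so far: [44, 12, 10, 18]
  queue [14, 35] -> pop 14, enqueue [none], visited so far: [44, 12, 10, 18, 14]
  queue [35] -> pop 35, enqueue [20], visited so far: [44, 12, 10, 18, 14, 35]
  queue [20] -> pop 20, enqueue [32], visited so far: [44, 12, 10, 18, 14, 35, 20]
  queue [32] -> pop 32, enqueue [none], visited so far: [44, 12, 10, 18, 14, 35, 20, 32]
Result: [44, 12, 10, 18, 14, 35, 20, 32]


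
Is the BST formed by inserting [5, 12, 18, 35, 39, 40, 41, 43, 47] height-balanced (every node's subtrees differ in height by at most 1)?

Tree (level-order array): [5, None, 12, None, 18, None, 35, None, 39, None, 40, None, 41, None, 43, None, 47]
Definition: a tree is height-balanced if, at every node, |h(left) - h(right)| <= 1 (empty subtree has height -1).
Bottom-up per-node check:
  node 47: h_left=-1, h_right=-1, diff=0 [OK], height=0
  node 43: h_left=-1, h_right=0, diff=1 [OK], height=1
  node 41: h_left=-1, h_right=1, diff=2 [FAIL (|-1-1|=2 > 1)], height=2
  node 40: h_left=-1, h_right=2, diff=3 [FAIL (|-1-2|=3 > 1)], height=3
  node 39: h_left=-1, h_right=3, diff=4 [FAIL (|-1-3|=4 > 1)], height=4
  node 35: h_left=-1, h_right=4, diff=5 [FAIL (|-1-4|=5 > 1)], height=5
  node 18: h_left=-1, h_right=5, diff=6 [FAIL (|-1-5|=6 > 1)], height=6
  node 12: h_left=-1, h_right=6, diff=7 [FAIL (|-1-6|=7 > 1)], height=7
  node 5: h_left=-1, h_right=7, diff=8 [FAIL (|-1-7|=8 > 1)], height=8
Node 41 violates the condition: |-1 - 1| = 2 > 1.
Result: Not balanced


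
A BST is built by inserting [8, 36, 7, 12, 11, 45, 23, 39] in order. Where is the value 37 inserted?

Starting tree (level order): [8, 7, 36, None, None, 12, 45, 11, 23, 39]
Insertion path: 8 -> 36 -> 45 -> 39
Result: insert 37 as left child of 39
Final tree (level order): [8, 7, 36, None, None, 12, 45, 11, 23, 39, None, None, None, None, None, 37]


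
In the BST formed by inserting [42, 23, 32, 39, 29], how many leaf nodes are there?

Tree built from: [42, 23, 32, 39, 29]
Tree (level-order array): [42, 23, None, None, 32, 29, 39]
Rule: A leaf has 0 children.
Per-node child counts:
  node 42: 1 child(ren)
  node 23: 1 child(ren)
  node 32: 2 child(ren)
  node 29: 0 child(ren)
  node 39: 0 child(ren)
Matching nodes: [29, 39]
Count of leaf nodes: 2


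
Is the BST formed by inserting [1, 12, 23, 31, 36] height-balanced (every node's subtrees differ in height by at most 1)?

Tree (level-order array): [1, None, 12, None, 23, None, 31, None, 36]
Definition: a tree is height-balanced if, at every node, |h(left) - h(right)| <= 1 (empty subtree has height -1).
Bottom-up per-node check:
  node 36: h_left=-1, h_right=-1, diff=0 [OK], height=0
  node 31: h_left=-1, h_right=0, diff=1 [OK], height=1
  node 23: h_left=-1, h_right=1, diff=2 [FAIL (|-1-1|=2 > 1)], height=2
  node 12: h_left=-1, h_right=2, diff=3 [FAIL (|-1-2|=3 > 1)], height=3
  node 1: h_left=-1, h_right=3, diff=4 [FAIL (|-1-3|=4 > 1)], height=4
Node 23 violates the condition: |-1 - 1| = 2 > 1.
Result: Not balanced


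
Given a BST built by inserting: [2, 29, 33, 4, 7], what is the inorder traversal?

Tree insertion order: [2, 29, 33, 4, 7]
Tree (level-order array): [2, None, 29, 4, 33, None, 7]
Inorder traversal: [2, 4, 7, 29, 33]


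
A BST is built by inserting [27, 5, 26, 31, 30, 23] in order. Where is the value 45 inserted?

Starting tree (level order): [27, 5, 31, None, 26, 30, None, 23]
Insertion path: 27 -> 31
Result: insert 45 as right child of 31
Final tree (level order): [27, 5, 31, None, 26, 30, 45, 23]


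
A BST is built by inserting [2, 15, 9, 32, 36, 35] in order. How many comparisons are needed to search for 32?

Search path for 32: 2 -> 15 -> 32
Found: True
Comparisons: 3


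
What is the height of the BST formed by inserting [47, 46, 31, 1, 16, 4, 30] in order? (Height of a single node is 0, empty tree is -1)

Insertion order: [47, 46, 31, 1, 16, 4, 30]
Tree (level-order array): [47, 46, None, 31, None, 1, None, None, 16, 4, 30]
Compute height bottom-up (empty subtree = -1):
  height(4) = 1 + max(-1, -1) = 0
  height(30) = 1 + max(-1, -1) = 0
  height(16) = 1 + max(0, 0) = 1
  height(1) = 1 + max(-1, 1) = 2
  height(31) = 1 + max(2, -1) = 3
  height(46) = 1 + max(3, -1) = 4
  height(47) = 1 + max(4, -1) = 5
Height = 5


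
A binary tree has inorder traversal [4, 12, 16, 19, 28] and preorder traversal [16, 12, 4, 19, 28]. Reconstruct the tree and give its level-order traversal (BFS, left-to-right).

Inorder:  [4, 12, 16, 19, 28]
Preorder: [16, 12, 4, 19, 28]
Algorithm: preorder visits root first, so consume preorder in order;
for each root, split the current inorder slice at that value into
left-subtree inorder and right-subtree inorder, then recurse.
Recursive splits:
  root=16; inorder splits into left=[4, 12], right=[19, 28]
  root=12; inorder splits into left=[4], right=[]
  root=4; inorder splits into left=[], right=[]
  root=19; inorder splits into left=[], right=[28]
  root=28; inorder splits into left=[], right=[]
Reconstructed level-order: [16, 12, 19, 4, 28]


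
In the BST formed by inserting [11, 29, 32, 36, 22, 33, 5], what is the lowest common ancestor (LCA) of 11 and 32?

Tree insertion order: [11, 29, 32, 36, 22, 33, 5]
Tree (level-order array): [11, 5, 29, None, None, 22, 32, None, None, None, 36, 33]
In a BST, the LCA of p=11, q=32 is the first node v on the
root-to-leaf path with p <= v <= q (go left if both < v, right if both > v).
Walk from root:
  at 11: 11 <= 11 <= 32, this is the LCA
LCA = 11


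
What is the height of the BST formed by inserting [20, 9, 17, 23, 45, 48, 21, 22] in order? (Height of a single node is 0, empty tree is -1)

Insertion order: [20, 9, 17, 23, 45, 48, 21, 22]
Tree (level-order array): [20, 9, 23, None, 17, 21, 45, None, None, None, 22, None, 48]
Compute height bottom-up (empty subtree = -1):
  height(17) = 1 + max(-1, -1) = 0
  height(9) = 1 + max(-1, 0) = 1
  height(22) = 1 + max(-1, -1) = 0
  height(21) = 1 + max(-1, 0) = 1
  height(48) = 1 + max(-1, -1) = 0
  height(45) = 1 + max(-1, 0) = 1
  height(23) = 1 + max(1, 1) = 2
  height(20) = 1 + max(1, 2) = 3
Height = 3


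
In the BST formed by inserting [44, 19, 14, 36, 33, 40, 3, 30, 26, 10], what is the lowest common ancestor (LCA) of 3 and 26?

Tree insertion order: [44, 19, 14, 36, 33, 40, 3, 30, 26, 10]
Tree (level-order array): [44, 19, None, 14, 36, 3, None, 33, 40, None, 10, 30, None, None, None, None, None, 26]
In a BST, the LCA of p=3, q=26 is the first node v on the
root-to-leaf path with p <= v <= q (go left if both < v, right if both > v).
Walk from root:
  at 44: both 3 and 26 < 44, go left
  at 19: 3 <= 19 <= 26, this is the LCA
LCA = 19


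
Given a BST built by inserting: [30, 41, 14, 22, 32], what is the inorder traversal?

Tree insertion order: [30, 41, 14, 22, 32]
Tree (level-order array): [30, 14, 41, None, 22, 32]
Inorder traversal: [14, 22, 30, 32, 41]


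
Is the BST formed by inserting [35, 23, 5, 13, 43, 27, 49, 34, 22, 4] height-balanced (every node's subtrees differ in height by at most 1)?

Tree (level-order array): [35, 23, 43, 5, 27, None, 49, 4, 13, None, 34, None, None, None, None, None, 22]
Definition: a tree is height-balanced if, at every node, |h(left) - h(right)| <= 1 (empty subtree has height -1).
Bottom-up per-node check:
  node 4: h_left=-1, h_right=-1, diff=0 [OK], height=0
  node 22: h_left=-1, h_right=-1, diff=0 [OK], height=0
  node 13: h_left=-1, h_right=0, diff=1 [OK], height=1
  node 5: h_left=0, h_right=1, diff=1 [OK], height=2
  node 34: h_left=-1, h_right=-1, diff=0 [OK], height=0
  node 27: h_left=-1, h_right=0, diff=1 [OK], height=1
  node 23: h_left=2, h_right=1, diff=1 [OK], height=3
  node 49: h_left=-1, h_right=-1, diff=0 [OK], height=0
  node 43: h_left=-1, h_right=0, diff=1 [OK], height=1
  node 35: h_left=3, h_right=1, diff=2 [FAIL (|3-1|=2 > 1)], height=4
Node 35 violates the condition: |3 - 1| = 2 > 1.
Result: Not balanced


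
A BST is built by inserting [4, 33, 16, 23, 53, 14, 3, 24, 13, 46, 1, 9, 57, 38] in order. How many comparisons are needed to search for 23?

Search path for 23: 4 -> 33 -> 16 -> 23
Found: True
Comparisons: 4


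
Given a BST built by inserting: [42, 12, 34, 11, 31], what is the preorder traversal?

Tree insertion order: [42, 12, 34, 11, 31]
Tree (level-order array): [42, 12, None, 11, 34, None, None, 31]
Preorder traversal: [42, 12, 11, 34, 31]


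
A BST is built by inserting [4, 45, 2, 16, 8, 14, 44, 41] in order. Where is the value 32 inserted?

Starting tree (level order): [4, 2, 45, None, None, 16, None, 8, 44, None, 14, 41]
Insertion path: 4 -> 45 -> 16 -> 44 -> 41
Result: insert 32 as left child of 41
Final tree (level order): [4, 2, 45, None, None, 16, None, 8, 44, None, 14, 41, None, None, None, 32]


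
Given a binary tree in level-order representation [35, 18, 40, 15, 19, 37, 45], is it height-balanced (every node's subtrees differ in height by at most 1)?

Tree (level-order array): [35, 18, 40, 15, 19, 37, 45]
Definition: a tree is height-balanced if, at every node, |h(left) - h(right)| <= 1 (empty subtree has height -1).
Bottom-up per-node check:
  node 15: h_left=-1, h_right=-1, diff=0 [OK], height=0
  node 19: h_left=-1, h_right=-1, diff=0 [OK], height=0
  node 18: h_left=0, h_right=0, diff=0 [OK], height=1
  node 37: h_left=-1, h_right=-1, diff=0 [OK], height=0
  node 45: h_left=-1, h_right=-1, diff=0 [OK], height=0
  node 40: h_left=0, h_right=0, diff=0 [OK], height=1
  node 35: h_left=1, h_right=1, diff=0 [OK], height=2
All nodes satisfy the balance condition.
Result: Balanced


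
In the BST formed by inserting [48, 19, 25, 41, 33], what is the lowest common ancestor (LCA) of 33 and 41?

Tree insertion order: [48, 19, 25, 41, 33]
Tree (level-order array): [48, 19, None, None, 25, None, 41, 33]
In a BST, the LCA of p=33, q=41 is the first node v on the
root-to-leaf path with p <= v <= q (go left if both < v, right if both > v).
Walk from root:
  at 48: both 33 and 41 < 48, go left
  at 19: both 33 and 41 > 19, go right
  at 25: both 33 and 41 > 25, go right
  at 41: 33 <= 41 <= 41, this is the LCA
LCA = 41


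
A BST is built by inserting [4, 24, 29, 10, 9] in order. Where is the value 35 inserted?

Starting tree (level order): [4, None, 24, 10, 29, 9]
Insertion path: 4 -> 24 -> 29
Result: insert 35 as right child of 29
Final tree (level order): [4, None, 24, 10, 29, 9, None, None, 35]


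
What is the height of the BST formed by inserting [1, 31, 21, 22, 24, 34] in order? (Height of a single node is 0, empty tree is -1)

Insertion order: [1, 31, 21, 22, 24, 34]
Tree (level-order array): [1, None, 31, 21, 34, None, 22, None, None, None, 24]
Compute height bottom-up (empty subtree = -1):
  height(24) = 1 + max(-1, -1) = 0
  height(22) = 1 + max(-1, 0) = 1
  height(21) = 1 + max(-1, 1) = 2
  height(34) = 1 + max(-1, -1) = 0
  height(31) = 1 + max(2, 0) = 3
  height(1) = 1 + max(-1, 3) = 4
Height = 4


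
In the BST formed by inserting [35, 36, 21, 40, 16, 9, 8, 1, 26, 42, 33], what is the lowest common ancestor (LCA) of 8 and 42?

Tree insertion order: [35, 36, 21, 40, 16, 9, 8, 1, 26, 42, 33]
Tree (level-order array): [35, 21, 36, 16, 26, None, 40, 9, None, None, 33, None, 42, 8, None, None, None, None, None, 1]
In a BST, the LCA of p=8, q=42 is the first node v on the
root-to-leaf path with p <= v <= q (go left if both < v, right if both > v).
Walk from root:
  at 35: 8 <= 35 <= 42, this is the LCA
LCA = 35


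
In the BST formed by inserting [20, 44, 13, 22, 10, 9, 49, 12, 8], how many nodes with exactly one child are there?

Tree built from: [20, 44, 13, 22, 10, 9, 49, 12, 8]
Tree (level-order array): [20, 13, 44, 10, None, 22, 49, 9, 12, None, None, None, None, 8]
Rule: These are nodes with exactly 1 non-null child.
Per-node child counts:
  node 20: 2 child(ren)
  node 13: 1 child(ren)
  node 10: 2 child(ren)
  node 9: 1 child(ren)
  node 8: 0 child(ren)
  node 12: 0 child(ren)
  node 44: 2 child(ren)
  node 22: 0 child(ren)
  node 49: 0 child(ren)
Matching nodes: [13, 9]
Count of nodes with exactly one child: 2
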